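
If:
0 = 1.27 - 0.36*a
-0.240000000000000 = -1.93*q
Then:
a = 3.53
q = 0.12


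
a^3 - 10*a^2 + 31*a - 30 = (a - 5)*(a - 3)*(a - 2)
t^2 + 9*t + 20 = (t + 4)*(t + 5)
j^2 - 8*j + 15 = (j - 5)*(j - 3)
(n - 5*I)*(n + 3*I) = n^2 - 2*I*n + 15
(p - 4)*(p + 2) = p^2 - 2*p - 8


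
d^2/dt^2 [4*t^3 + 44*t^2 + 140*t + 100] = 24*t + 88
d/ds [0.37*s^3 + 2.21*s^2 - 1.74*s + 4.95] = 1.11*s^2 + 4.42*s - 1.74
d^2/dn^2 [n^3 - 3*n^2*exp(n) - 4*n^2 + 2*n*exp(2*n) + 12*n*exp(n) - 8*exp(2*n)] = -3*n^2*exp(n) + 8*n*exp(2*n) + 6*n - 24*exp(2*n) + 18*exp(n) - 8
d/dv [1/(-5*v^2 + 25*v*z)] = (2*v/5 - z)/(v^2*(v - 5*z)^2)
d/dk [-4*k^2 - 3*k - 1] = -8*k - 3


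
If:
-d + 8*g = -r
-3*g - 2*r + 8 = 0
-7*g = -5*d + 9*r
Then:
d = 20/3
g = 16/39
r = 44/13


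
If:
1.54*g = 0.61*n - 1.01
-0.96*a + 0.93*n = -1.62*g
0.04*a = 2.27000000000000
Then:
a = 56.75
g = 13.34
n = 35.34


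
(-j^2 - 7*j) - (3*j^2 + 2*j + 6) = -4*j^2 - 9*j - 6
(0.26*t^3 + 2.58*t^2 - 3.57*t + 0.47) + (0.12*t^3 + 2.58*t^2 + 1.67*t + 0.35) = 0.38*t^3 + 5.16*t^2 - 1.9*t + 0.82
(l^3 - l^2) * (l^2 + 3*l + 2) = l^5 + 2*l^4 - l^3 - 2*l^2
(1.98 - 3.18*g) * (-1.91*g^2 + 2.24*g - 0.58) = 6.0738*g^3 - 10.905*g^2 + 6.2796*g - 1.1484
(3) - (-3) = 6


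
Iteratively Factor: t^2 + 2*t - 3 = (t - 1)*(t + 3)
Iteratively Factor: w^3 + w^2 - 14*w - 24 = (w - 4)*(w^2 + 5*w + 6) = (w - 4)*(w + 2)*(w + 3)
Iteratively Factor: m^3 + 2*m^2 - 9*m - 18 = (m + 3)*(m^2 - m - 6) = (m + 2)*(m + 3)*(m - 3)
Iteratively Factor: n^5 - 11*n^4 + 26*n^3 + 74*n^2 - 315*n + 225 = (n + 3)*(n^4 - 14*n^3 + 68*n^2 - 130*n + 75) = (n - 1)*(n + 3)*(n^3 - 13*n^2 + 55*n - 75) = (n - 3)*(n - 1)*(n + 3)*(n^2 - 10*n + 25) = (n - 5)*(n - 3)*(n - 1)*(n + 3)*(n - 5)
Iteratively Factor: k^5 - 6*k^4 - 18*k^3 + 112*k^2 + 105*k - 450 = (k + 3)*(k^4 - 9*k^3 + 9*k^2 + 85*k - 150) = (k - 2)*(k + 3)*(k^3 - 7*k^2 - 5*k + 75) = (k - 2)*(k + 3)^2*(k^2 - 10*k + 25) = (k - 5)*(k - 2)*(k + 3)^2*(k - 5)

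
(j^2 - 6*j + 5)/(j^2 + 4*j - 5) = (j - 5)/(j + 5)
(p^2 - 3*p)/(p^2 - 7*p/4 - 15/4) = 4*p/(4*p + 5)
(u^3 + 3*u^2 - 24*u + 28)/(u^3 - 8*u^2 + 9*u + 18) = (u^3 + 3*u^2 - 24*u + 28)/(u^3 - 8*u^2 + 9*u + 18)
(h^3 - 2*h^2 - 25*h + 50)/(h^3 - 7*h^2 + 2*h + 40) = (h^2 + 3*h - 10)/(h^2 - 2*h - 8)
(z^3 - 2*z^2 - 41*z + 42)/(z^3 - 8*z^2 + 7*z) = (z + 6)/z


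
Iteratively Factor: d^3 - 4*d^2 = (d - 4)*(d^2) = d*(d - 4)*(d)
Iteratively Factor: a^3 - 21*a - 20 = (a + 4)*(a^2 - 4*a - 5) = (a - 5)*(a + 4)*(a + 1)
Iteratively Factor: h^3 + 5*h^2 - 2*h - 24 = (h + 4)*(h^2 + h - 6) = (h + 3)*(h + 4)*(h - 2)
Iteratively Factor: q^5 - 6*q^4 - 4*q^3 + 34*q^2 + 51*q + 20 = (q - 4)*(q^4 - 2*q^3 - 12*q^2 - 14*q - 5) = (q - 4)*(q + 1)*(q^3 - 3*q^2 - 9*q - 5) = (q - 5)*(q - 4)*(q + 1)*(q^2 + 2*q + 1) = (q - 5)*(q - 4)*(q + 1)^2*(q + 1)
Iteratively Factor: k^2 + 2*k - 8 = (k + 4)*(k - 2)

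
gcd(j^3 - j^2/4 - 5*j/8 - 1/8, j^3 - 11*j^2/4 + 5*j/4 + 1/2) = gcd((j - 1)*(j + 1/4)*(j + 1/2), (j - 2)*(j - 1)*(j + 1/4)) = j^2 - 3*j/4 - 1/4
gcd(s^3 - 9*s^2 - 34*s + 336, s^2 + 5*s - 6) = s + 6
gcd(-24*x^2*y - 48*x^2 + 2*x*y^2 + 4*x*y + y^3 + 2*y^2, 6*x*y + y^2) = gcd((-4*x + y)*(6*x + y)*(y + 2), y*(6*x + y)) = 6*x + y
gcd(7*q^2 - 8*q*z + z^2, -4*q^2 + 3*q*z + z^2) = -q + z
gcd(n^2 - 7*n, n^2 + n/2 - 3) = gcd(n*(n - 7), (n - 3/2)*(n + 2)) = 1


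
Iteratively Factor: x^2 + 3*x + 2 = (x + 1)*(x + 2)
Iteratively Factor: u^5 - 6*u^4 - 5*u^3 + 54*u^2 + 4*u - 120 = (u - 5)*(u^4 - u^3 - 10*u^2 + 4*u + 24) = (u - 5)*(u + 2)*(u^3 - 3*u^2 - 4*u + 12) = (u - 5)*(u - 2)*(u + 2)*(u^2 - u - 6) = (u - 5)*(u - 3)*(u - 2)*(u + 2)*(u + 2)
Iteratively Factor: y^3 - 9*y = (y + 3)*(y^2 - 3*y) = y*(y + 3)*(y - 3)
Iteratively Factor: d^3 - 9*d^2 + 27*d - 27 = (d - 3)*(d^2 - 6*d + 9) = (d - 3)^2*(d - 3)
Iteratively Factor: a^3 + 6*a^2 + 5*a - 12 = (a - 1)*(a^2 + 7*a + 12) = (a - 1)*(a + 4)*(a + 3)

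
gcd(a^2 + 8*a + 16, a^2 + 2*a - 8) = a + 4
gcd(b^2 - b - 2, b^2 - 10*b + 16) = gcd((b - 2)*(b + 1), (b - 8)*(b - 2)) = b - 2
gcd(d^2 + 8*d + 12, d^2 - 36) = d + 6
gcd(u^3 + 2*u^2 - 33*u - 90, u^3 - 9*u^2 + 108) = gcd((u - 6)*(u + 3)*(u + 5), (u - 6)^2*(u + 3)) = u^2 - 3*u - 18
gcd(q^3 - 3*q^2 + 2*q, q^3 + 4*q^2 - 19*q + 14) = q^2 - 3*q + 2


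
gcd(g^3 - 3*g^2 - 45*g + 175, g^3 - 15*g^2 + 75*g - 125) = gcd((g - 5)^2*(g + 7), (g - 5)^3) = g^2 - 10*g + 25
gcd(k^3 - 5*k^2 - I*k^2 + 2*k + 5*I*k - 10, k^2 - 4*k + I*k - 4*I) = k + I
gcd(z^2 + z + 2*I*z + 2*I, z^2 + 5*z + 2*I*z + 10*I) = z + 2*I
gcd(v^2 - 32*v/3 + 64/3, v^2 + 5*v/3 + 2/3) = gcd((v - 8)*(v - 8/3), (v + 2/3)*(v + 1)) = 1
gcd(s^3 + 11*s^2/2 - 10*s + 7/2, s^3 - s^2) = s - 1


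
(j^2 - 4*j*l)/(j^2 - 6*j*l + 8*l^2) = j/(j - 2*l)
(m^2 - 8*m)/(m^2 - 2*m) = (m - 8)/(m - 2)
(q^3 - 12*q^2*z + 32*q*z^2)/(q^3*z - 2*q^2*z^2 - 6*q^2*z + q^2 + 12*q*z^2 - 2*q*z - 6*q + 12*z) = q*(q^2 - 12*q*z + 32*z^2)/(q^3*z - 2*q^2*z^2 - 6*q^2*z + q^2 + 12*q*z^2 - 2*q*z - 6*q + 12*z)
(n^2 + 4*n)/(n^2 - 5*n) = (n + 4)/(n - 5)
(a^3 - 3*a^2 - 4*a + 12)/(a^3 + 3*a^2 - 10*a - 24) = (a - 2)/(a + 4)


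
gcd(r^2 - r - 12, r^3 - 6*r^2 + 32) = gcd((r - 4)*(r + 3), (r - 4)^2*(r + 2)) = r - 4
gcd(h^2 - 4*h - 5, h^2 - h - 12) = 1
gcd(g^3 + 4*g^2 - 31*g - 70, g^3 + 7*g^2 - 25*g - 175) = g^2 + 2*g - 35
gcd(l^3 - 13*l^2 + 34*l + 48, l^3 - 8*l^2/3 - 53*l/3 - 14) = l^2 - 5*l - 6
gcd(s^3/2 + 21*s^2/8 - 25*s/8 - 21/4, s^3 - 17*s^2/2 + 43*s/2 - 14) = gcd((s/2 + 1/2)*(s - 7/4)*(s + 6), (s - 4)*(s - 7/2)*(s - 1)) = 1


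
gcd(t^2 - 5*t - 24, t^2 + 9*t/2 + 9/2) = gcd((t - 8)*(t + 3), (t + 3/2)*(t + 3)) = t + 3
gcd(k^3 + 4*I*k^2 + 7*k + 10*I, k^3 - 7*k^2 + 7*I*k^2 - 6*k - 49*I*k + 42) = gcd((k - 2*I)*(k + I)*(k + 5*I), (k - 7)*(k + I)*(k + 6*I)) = k + I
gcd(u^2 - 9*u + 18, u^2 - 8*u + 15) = u - 3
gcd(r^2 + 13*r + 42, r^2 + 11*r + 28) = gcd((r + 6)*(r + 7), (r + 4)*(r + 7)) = r + 7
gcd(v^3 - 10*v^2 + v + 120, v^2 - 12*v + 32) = v - 8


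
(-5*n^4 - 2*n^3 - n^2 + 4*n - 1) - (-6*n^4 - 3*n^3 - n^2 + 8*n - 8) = n^4 + n^3 - 4*n + 7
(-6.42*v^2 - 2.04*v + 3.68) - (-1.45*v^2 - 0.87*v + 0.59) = -4.97*v^2 - 1.17*v + 3.09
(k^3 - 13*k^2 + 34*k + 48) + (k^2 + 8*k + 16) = k^3 - 12*k^2 + 42*k + 64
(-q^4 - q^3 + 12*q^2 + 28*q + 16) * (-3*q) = 3*q^5 + 3*q^4 - 36*q^3 - 84*q^2 - 48*q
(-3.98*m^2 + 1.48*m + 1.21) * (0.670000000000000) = -2.6666*m^2 + 0.9916*m + 0.8107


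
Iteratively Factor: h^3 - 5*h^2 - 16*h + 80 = (h - 5)*(h^2 - 16) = (h - 5)*(h + 4)*(h - 4)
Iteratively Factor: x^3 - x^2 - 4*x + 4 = (x - 2)*(x^2 + x - 2) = (x - 2)*(x - 1)*(x + 2)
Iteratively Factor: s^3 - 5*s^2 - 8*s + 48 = (s + 3)*(s^2 - 8*s + 16) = (s - 4)*(s + 3)*(s - 4)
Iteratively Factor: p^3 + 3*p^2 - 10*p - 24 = (p - 3)*(p^2 + 6*p + 8) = (p - 3)*(p + 4)*(p + 2)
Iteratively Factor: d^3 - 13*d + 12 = (d + 4)*(d^2 - 4*d + 3) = (d - 3)*(d + 4)*(d - 1)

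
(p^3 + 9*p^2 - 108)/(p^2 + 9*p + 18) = (p^2 + 3*p - 18)/(p + 3)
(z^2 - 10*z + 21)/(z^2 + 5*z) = (z^2 - 10*z + 21)/(z*(z + 5))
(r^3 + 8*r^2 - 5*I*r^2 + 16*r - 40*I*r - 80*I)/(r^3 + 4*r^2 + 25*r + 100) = (r + 4)/(r + 5*I)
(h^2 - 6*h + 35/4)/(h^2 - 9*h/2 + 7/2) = (h - 5/2)/(h - 1)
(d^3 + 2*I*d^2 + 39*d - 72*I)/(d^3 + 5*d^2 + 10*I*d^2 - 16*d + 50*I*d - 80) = (d^2 - 6*I*d - 9)/(d^2 + d*(5 + 2*I) + 10*I)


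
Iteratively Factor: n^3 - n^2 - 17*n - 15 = (n - 5)*(n^2 + 4*n + 3) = (n - 5)*(n + 3)*(n + 1)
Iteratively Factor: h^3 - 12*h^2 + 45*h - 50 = (h - 5)*(h^2 - 7*h + 10) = (h - 5)*(h - 2)*(h - 5)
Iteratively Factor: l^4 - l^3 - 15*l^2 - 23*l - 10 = (l + 1)*(l^3 - 2*l^2 - 13*l - 10) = (l - 5)*(l + 1)*(l^2 + 3*l + 2) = (l - 5)*(l + 1)^2*(l + 2)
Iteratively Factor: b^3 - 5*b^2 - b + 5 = (b - 5)*(b^2 - 1) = (b - 5)*(b - 1)*(b + 1)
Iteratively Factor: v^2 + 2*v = (v)*(v + 2)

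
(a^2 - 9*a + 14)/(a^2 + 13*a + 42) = (a^2 - 9*a + 14)/(a^2 + 13*a + 42)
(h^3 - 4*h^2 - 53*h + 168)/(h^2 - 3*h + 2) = (h^3 - 4*h^2 - 53*h + 168)/(h^2 - 3*h + 2)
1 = 1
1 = 1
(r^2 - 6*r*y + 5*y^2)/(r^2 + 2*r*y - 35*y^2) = (r - y)/(r + 7*y)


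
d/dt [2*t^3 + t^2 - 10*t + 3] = 6*t^2 + 2*t - 10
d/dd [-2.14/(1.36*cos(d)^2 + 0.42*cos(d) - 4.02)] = -(5.8208*cos(d) + 0.8988)*sin(d)/(1.36*cos(d)^2 + 0.42*cos(d) - 4.02)^2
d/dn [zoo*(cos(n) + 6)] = zoo*sin(n)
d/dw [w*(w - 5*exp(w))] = -w*(5*exp(w) - 1) + w - 5*exp(w)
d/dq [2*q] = 2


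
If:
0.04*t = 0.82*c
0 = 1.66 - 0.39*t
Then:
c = 0.21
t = 4.26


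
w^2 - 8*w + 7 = (w - 7)*(w - 1)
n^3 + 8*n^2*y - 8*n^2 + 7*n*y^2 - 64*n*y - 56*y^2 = (n - 8)*(n + y)*(n + 7*y)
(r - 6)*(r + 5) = r^2 - r - 30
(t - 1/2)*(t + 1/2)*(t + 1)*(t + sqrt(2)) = t^4 + t^3 + sqrt(2)*t^3 - t^2/4 + sqrt(2)*t^2 - sqrt(2)*t/4 - t/4 - sqrt(2)/4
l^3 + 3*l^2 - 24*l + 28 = (l - 2)^2*(l + 7)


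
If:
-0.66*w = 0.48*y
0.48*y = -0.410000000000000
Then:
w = 0.62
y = -0.85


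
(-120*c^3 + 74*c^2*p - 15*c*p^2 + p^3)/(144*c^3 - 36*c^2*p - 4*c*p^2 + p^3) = (-5*c + p)/(6*c + p)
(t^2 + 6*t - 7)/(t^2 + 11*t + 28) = (t - 1)/(t + 4)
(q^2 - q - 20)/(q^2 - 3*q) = (q^2 - q - 20)/(q*(q - 3))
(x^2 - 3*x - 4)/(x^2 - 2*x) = (x^2 - 3*x - 4)/(x*(x - 2))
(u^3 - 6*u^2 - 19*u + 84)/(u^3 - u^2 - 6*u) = (u^2 - 3*u - 28)/(u*(u + 2))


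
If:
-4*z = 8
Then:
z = -2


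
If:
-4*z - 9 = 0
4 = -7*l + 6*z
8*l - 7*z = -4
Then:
No Solution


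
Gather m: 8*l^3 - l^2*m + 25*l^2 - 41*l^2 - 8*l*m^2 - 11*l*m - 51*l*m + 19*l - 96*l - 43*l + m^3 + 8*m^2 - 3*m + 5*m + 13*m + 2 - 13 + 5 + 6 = 8*l^3 - 16*l^2 - 120*l + m^3 + m^2*(8 - 8*l) + m*(-l^2 - 62*l + 15)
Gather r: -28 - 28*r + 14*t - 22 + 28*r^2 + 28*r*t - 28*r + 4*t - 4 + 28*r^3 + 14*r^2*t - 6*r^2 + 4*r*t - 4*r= 28*r^3 + r^2*(14*t + 22) + r*(32*t - 60) + 18*t - 54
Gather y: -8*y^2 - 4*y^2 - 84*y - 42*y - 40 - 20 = -12*y^2 - 126*y - 60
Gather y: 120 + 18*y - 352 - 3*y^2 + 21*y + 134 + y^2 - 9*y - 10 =-2*y^2 + 30*y - 108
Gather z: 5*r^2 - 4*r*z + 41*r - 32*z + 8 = 5*r^2 + 41*r + z*(-4*r - 32) + 8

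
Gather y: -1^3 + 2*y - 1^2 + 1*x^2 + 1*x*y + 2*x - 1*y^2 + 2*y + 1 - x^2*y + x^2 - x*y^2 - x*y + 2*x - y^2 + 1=2*x^2 + 4*x + y^2*(-x - 2) + y*(4 - x^2)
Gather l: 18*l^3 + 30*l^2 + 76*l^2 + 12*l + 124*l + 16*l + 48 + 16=18*l^3 + 106*l^2 + 152*l + 64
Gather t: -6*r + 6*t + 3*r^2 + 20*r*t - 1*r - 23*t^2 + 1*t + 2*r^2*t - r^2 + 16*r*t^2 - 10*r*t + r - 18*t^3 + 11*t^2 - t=2*r^2 - 6*r - 18*t^3 + t^2*(16*r - 12) + t*(2*r^2 + 10*r + 6)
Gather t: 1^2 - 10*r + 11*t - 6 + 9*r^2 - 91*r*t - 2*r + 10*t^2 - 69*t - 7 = 9*r^2 - 12*r + 10*t^2 + t*(-91*r - 58) - 12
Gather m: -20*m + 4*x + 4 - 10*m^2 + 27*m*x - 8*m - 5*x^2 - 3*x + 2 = -10*m^2 + m*(27*x - 28) - 5*x^2 + x + 6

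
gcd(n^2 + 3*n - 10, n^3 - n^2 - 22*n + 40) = n^2 + 3*n - 10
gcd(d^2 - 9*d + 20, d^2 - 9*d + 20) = d^2 - 9*d + 20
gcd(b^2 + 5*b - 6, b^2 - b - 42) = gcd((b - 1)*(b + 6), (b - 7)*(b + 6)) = b + 6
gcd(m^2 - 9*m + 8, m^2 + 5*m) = 1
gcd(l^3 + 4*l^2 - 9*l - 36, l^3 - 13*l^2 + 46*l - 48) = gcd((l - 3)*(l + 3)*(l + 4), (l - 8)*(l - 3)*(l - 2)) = l - 3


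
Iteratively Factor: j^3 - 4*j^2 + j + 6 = (j + 1)*(j^2 - 5*j + 6) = (j - 3)*(j + 1)*(j - 2)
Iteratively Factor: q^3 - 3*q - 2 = (q - 2)*(q^2 + 2*q + 1) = (q - 2)*(q + 1)*(q + 1)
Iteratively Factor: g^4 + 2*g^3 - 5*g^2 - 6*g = (g - 2)*(g^3 + 4*g^2 + 3*g) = g*(g - 2)*(g^2 + 4*g + 3) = g*(g - 2)*(g + 1)*(g + 3)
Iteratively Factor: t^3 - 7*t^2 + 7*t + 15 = (t - 5)*(t^2 - 2*t - 3) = (t - 5)*(t + 1)*(t - 3)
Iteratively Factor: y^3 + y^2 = (y)*(y^2 + y) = y*(y + 1)*(y)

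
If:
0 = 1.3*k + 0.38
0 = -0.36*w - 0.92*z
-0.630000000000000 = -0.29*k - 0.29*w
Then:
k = -0.29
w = 2.46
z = -0.96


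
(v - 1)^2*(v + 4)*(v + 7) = v^4 + 9*v^3 + 7*v^2 - 45*v + 28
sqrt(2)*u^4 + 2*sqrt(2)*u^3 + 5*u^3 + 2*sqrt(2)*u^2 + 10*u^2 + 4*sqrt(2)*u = u*(u + 2)*(u + 2*sqrt(2))*(sqrt(2)*u + 1)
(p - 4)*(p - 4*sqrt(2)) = p^2 - 4*sqrt(2)*p - 4*p + 16*sqrt(2)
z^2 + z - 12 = (z - 3)*(z + 4)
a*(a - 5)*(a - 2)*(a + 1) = a^4 - 6*a^3 + 3*a^2 + 10*a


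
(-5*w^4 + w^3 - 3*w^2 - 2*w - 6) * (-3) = 15*w^4 - 3*w^3 + 9*w^2 + 6*w + 18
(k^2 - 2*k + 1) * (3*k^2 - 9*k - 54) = 3*k^4 - 15*k^3 - 33*k^2 + 99*k - 54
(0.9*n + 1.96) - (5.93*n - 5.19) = 7.15 - 5.03*n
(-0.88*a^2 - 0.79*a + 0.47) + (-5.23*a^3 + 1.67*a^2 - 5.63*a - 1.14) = -5.23*a^3 + 0.79*a^2 - 6.42*a - 0.67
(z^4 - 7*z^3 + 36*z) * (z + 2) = z^5 - 5*z^4 - 14*z^3 + 36*z^2 + 72*z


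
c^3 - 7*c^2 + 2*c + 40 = (c - 5)*(c - 4)*(c + 2)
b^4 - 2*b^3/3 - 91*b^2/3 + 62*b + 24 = (b - 4)*(b - 3)*(b + 1/3)*(b + 6)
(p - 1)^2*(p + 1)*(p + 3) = p^4 + 2*p^3 - 4*p^2 - 2*p + 3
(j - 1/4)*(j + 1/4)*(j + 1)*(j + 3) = j^4 + 4*j^3 + 47*j^2/16 - j/4 - 3/16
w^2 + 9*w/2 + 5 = (w + 2)*(w + 5/2)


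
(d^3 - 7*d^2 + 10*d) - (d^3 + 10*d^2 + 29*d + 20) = -17*d^2 - 19*d - 20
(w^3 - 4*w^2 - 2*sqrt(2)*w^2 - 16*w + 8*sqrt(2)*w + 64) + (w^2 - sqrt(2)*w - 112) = w^3 - 3*w^2 - 2*sqrt(2)*w^2 - 16*w + 7*sqrt(2)*w - 48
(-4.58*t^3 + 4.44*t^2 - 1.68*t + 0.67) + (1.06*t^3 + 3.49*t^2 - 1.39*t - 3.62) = -3.52*t^3 + 7.93*t^2 - 3.07*t - 2.95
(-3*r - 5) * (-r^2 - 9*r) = 3*r^3 + 32*r^2 + 45*r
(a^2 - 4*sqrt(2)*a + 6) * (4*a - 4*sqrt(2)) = 4*a^3 - 20*sqrt(2)*a^2 + 56*a - 24*sqrt(2)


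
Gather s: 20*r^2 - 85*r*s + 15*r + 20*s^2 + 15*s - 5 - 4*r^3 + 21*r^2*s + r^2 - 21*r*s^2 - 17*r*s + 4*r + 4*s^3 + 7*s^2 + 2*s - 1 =-4*r^3 + 21*r^2 + 19*r + 4*s^3 + s^2*(27 - 21*r) + s*(21*r^2 - 102*r + 17) - 6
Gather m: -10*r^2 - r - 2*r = -10*r^2 - 3*r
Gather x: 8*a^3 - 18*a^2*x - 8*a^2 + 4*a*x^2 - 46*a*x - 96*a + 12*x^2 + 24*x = 8*a^3 - 8*a^2 - 96*a + x^2*(4*a + 12) + x*(-18*a^2 - 46*a + 24)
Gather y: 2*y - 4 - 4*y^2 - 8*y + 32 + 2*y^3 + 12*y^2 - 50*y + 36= 2*y^3 + 8*y^2 - 56*y + 64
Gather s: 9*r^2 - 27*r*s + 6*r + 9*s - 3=9*r^2 + 6*r + s*(9 - 27*r) - 3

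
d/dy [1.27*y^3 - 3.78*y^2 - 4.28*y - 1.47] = 3.81*y^2 - 7.56*y - 4.28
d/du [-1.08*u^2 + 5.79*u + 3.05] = 5.79 - 2.16*u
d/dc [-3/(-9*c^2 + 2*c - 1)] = 6*(1 - 9*c)/(9*c^2 - 2*c + 1)^2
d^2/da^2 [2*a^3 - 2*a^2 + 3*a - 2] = 12*a - 4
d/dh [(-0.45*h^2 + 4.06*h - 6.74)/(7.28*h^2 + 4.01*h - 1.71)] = (-31.3613*h^2 + 99.6734*h + 20.0848)/(52.9984*h^4 + 58.3856*h^3 - 8.8175*h^2 - 13.7142*h + 2.9241)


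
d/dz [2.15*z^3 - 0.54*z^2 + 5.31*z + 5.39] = 6.45*z^2 - 1.08*z + 5.31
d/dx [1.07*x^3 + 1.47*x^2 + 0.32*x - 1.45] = 3.21*x^2 + 2.94*x + 0.32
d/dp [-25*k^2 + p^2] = 2*p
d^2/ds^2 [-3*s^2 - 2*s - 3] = -6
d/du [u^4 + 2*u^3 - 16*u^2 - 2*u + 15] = 4*u^3 + 6*u^2 - 32*u - 2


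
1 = 1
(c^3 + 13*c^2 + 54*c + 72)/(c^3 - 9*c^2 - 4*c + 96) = (c^2 + 10*c + 24)/(c^2 - 12*c + 32)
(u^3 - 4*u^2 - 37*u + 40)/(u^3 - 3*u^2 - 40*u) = (u - 1)/u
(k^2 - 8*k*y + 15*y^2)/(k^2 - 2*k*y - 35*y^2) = (-k^2 + 8*k*y - 15*y^2)/(-k^2 + 2*k*y + 35*y^2)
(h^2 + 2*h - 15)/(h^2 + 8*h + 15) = (h - 3)/(h + 3)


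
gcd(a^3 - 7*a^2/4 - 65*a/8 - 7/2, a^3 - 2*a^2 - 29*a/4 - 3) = a^2 - 7*a/2 - 2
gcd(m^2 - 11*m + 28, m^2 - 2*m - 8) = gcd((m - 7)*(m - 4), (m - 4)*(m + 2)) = m - 4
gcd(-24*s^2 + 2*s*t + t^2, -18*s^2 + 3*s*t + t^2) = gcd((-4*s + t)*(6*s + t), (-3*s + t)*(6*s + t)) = 6*s + t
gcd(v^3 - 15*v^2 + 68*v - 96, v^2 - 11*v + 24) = v^2 - 11*v + 24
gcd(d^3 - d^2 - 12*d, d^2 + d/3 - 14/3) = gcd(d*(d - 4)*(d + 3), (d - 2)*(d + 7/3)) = 1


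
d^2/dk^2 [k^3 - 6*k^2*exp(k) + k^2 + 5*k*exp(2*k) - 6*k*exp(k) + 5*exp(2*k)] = -6*k^2*exp(k) + 20*k*exp(2*k) - 30*k*exp(k) + 6*k + 40*exp(2*k) - 24*exp(k) + 2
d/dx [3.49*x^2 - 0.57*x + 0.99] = 6.98*x - 0.57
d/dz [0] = 0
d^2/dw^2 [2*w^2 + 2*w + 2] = 4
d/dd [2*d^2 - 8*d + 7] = 4*d - 8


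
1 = 1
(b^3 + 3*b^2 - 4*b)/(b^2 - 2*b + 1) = b*(b + 4)/(b - 1)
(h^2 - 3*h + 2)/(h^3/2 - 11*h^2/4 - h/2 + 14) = 4*(h^2 - 3*h + 2)/(2*h^3 - 11*h^2 - 2*h + 56)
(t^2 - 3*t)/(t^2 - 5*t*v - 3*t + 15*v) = t/(t - 5*v)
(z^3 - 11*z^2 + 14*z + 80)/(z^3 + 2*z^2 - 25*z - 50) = (z - 8)/(z + 5)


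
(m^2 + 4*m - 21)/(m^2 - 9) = (m + 7)/(m + 3)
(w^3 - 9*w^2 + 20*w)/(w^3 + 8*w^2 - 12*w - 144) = w*(w - 5)/(w^2 + 12*w + 36)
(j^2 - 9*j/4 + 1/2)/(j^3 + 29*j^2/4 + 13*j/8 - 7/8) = 2*(j - 2)/(2*j^2 + 15*j + 7)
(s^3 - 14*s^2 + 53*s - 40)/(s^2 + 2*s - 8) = (s^3 - 14*s^2 + 53*s - 40)/(s^2 + 2*s - 8)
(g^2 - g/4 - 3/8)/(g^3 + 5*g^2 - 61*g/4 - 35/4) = (4*g - 3)/(2*(2*g^2 + 9*g - 35))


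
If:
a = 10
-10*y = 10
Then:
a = 10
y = -1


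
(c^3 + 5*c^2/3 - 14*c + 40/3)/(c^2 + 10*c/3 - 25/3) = (3*c^2 - 10*c + 8)/(3*c - 5)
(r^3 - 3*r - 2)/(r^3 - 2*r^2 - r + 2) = (r + 1)/(r - 1)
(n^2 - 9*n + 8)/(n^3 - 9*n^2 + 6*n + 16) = (n - 1)/(n^2 - n - 2)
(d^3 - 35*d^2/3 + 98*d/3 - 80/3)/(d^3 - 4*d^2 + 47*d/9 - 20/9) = 3*(d^2 - 10*d + 16)/(3*d^2 - 7*d + 4)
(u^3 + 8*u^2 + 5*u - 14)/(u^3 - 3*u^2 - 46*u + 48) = (u^2 + 9*u + 14)/(u^2 - 2*u - 48)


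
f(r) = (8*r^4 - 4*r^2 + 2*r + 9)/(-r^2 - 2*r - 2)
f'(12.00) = -175.96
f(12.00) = -972.62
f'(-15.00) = 256.07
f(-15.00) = -2051.16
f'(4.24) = -51.84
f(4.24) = -88.94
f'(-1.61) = 54.63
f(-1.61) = -35.83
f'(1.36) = -7.44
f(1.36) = -4.82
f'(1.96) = -16.10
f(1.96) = -11.84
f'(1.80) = -13.72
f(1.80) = -9.46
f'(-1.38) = 46.05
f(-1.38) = -24.15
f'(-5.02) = 97.52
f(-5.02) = -290.12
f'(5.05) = -64.76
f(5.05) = -136.16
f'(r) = (2*r + 2)*(8*r^4 - 4*r^2 + 2*r + 9)/(-r^2 - 2*r - 2)^2 + (32*r^3 - 8*r + 2)/(-r^2 - 2*r - 2) = 2*(-8*r^5 - 24*r^4 - 32*r^3 + 5*r^2 + 17*r + 7)/(r^4 + 4*r^3 + 8*r^2 + 8*r + 4)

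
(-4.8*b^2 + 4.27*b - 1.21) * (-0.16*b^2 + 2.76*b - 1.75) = 0.768*b^4 - 13.9312*b^3 + 20.3788*b^2 - 10.8121*b + 2.1175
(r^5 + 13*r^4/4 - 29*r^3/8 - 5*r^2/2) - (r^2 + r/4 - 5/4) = r^5 + 13*r^4/4 - 29*r^3/8 - 7*r^2/2 - r/4 + 5/4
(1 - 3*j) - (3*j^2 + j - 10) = -3*j^2 - 4*j + 11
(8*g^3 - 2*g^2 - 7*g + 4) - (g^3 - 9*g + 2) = 7*g^3 - 2*g^2 + 2*g + 2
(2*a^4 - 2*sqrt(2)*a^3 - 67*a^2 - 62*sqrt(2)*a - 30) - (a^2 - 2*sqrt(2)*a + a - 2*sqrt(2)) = 2*a^4 - 2*sqrt(2)*a^3 - 68*a^2 - 60*sqrt(2)*a - a - 30 + 2*sqrt(2)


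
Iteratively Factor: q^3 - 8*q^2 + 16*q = (q - 4)*(q^2 - 4*q) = (q - 4)^2*(q)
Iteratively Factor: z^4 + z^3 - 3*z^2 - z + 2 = (z + 1)*(z^3 - 3*z + 2) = (z - 1)*(z + 1)*(z^2 + z - 2) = (z - 1)^2*(z + 1)*(z + 2)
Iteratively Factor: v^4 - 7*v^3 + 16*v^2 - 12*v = (v)*(v^3 - 7*v^2 + 16*v - 12) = v*(v - 2)*(v^2 - 5*v + 6) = v*(v - 3)*(v - 2)*(v - 2)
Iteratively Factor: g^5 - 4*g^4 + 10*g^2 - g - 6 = (g - 3)*(g^4 - g^3 - 3*g^2 + g + 2) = (g - 3)*(g + 1)*(g^3 - 2*g^2 - g + 2) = (g - 3)*(g - 2)*(g + 1)*(g^2 - 1) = (g - 3)*(g - 2)*(g - 1)*(g + 1)*(g + 1)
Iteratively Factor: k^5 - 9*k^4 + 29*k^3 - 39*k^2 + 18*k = (k - 3)*(k^4 - 6*k^3 + 11*k^2 - 6*k) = (k - 3)*(k - 2)*(k^3 - 4*k^2 + 3*k) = k*(k - 3)*(k - 2)*(k^2 - 4*k + 3) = k*(k - 3)*(k - 2)*(k - 1)*(k - 3)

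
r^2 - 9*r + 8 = (r - 8)*(r - 1)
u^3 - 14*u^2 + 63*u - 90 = (u - 6)*(u - 5)*(u - 3)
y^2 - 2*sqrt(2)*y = y*(y - 2*sqrt(2))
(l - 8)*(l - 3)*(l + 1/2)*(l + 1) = l^4 - 19*l^3/2 + 8*l^2 + 61*l/2 + 12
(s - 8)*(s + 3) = s^2 - 5*s - 24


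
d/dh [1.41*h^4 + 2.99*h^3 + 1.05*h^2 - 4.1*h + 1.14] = 5.64*h^3 + 8.97*h^2 + 2.1*h - 4.1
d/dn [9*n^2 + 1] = 18*n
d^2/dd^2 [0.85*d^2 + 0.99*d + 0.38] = 1.70000000000000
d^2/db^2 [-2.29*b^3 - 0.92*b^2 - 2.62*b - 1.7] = -13.74*b - 1.84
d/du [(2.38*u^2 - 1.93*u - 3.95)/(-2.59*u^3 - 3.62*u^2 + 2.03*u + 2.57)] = (6.1642*u^4 - 9.9974*u^3 - 32.8467*u^2 - 16.3648*u + 3.0584)/(6.7081*u^6 + 18.7516*u^5 + 2.589*u^4 - 28.0098*u^3 - 14.4859*u^2 + 10.4342*u + 6.6049)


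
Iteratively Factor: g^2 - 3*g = (g)*(g - 3)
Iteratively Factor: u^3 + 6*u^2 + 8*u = (u)*(u^2 + 6*u + 8) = u*(u + 4)*(u + 2)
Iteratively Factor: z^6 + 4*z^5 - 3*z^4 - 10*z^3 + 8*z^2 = (z - 1)*(z^5 + 5*z^4 + 2*z^3 - 8*z^2) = (z - 1)*(z + 4)*(z^4 + z^3 - 2*z^2) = (z - 1)*(z + 2)*(z + 4)*(z^3 - z^2) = (z - 1)^2*(z + 2)*(z + 4)*(z^2) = z*(z - 1)^2*(z + 2)*(z + 4)*(z)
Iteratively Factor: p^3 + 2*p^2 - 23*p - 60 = (p - 5)*(p^2 + 7*p + 12) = (p - 5)*(p + 4)*(p + 3)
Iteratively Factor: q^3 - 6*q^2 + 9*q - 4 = (q - 1)*(q^2 - 5*q + 4) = (q - 1)^2*(q - 4)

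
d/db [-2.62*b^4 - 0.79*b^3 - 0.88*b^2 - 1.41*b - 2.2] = -10.48*b^3 - 2.37*b^2 - 1.76*b - 1.41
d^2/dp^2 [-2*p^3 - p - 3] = -12*p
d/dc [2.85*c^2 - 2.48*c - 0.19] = 5.7*c - 2.48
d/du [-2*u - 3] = -2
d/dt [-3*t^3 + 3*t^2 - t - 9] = -9*t^2 + 6*t - 1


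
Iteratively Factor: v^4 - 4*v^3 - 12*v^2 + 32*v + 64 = (v - 4)*(v^3 - 12*v - 16) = (v - 4)*(v + 2)*(v^2 - 2*v - 8) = (v - 4)*(v + 2)^2*(v - 4)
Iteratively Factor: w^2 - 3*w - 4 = (w + 1)*(w - 4)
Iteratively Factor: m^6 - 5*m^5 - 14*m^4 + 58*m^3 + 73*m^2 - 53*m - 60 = (m - 4)*(m^5 - m^4 - 18*m^3 - 14*m^2 + 17*m + 15) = (m - 4)*(m - 1)*(m^4 - 18*m^2 - 32*m - 15) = (m - 4)*(m - 1)*(m + 1)*(m^3 - m^2 - 17*m - 15) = (m - 5)*(m - 4)*(m - 1)*(m + 1)*(m^2 + 4*m + 3) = (m - 5)*(m - 4)*(m - 1)*(m + 1)^2*(m + 3)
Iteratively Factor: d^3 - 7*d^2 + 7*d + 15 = (d + 1)*(d^2 - 8*d + 15) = (d - 5)*(d + 1)*(d - 3)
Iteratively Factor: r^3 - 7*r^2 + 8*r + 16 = (r - 4)*(r^2 - 3*r - 4) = (r - 4)*(r + 1)*(r - 4)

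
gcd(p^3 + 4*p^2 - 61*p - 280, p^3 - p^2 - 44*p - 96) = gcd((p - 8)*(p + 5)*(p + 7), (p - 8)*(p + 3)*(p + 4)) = p - 8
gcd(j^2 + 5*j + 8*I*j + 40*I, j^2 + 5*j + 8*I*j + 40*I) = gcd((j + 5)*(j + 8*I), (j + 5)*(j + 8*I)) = j^2 + j*(5 + 8*I) + 40*I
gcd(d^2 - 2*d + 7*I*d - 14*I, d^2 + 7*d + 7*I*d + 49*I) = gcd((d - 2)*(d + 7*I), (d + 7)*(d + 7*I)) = d + 7*I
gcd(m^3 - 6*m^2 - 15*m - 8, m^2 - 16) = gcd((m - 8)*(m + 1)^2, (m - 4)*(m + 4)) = 1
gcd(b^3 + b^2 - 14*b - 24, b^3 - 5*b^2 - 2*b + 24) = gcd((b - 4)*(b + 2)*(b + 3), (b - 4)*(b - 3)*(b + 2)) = b^2 - 2*b - 8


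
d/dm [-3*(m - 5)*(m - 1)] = 18 - 6*m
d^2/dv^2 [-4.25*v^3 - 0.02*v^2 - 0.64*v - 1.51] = -25.5*v - 0.04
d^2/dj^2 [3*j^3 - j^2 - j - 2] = 18*j - 2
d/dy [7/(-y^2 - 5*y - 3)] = 7*(2*y + 5)/(y^2 + 5*y + 3)^2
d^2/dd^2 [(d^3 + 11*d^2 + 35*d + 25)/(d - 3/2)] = 4*(4*d^3 - 18*d^2 + 27*d + 409)/(8*d^3 - 36*d^2 + 54*d - 27)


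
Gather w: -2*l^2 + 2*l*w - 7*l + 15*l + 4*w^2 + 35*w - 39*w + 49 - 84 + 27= -2*l^2 + 8*l + 4*w^2 + w*(2*l - 4) - 8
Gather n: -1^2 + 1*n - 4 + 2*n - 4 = 3*n - 9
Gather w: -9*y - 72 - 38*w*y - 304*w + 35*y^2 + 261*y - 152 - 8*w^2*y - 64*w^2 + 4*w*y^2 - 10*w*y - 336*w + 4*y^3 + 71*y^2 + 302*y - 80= w^2*(-8*y - 64) + w*(4*y^2 - 48*y - 640) + 4*y^3 + 106*y^2 + 554*y - 304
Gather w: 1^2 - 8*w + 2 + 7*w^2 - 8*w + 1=7*w^2 - 16*w + 4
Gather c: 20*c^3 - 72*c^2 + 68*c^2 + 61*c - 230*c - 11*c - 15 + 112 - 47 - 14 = 20*c^3 - 4*c^2 - 180*c + 36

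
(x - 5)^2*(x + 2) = x^3 - 8*x^2 + 5*x + 50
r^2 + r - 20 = (r - 4)*(r + 5)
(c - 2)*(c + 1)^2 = c^3 - 3*c - 2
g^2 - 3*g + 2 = (g - 2)*(g - 1)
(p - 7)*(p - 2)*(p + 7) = p^3 - 2*p^2 - 49*p + 98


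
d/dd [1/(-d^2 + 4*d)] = 2*(d - 2)/(d^2*(d - 4)^2)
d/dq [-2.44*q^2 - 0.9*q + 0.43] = -4.88*q - 0.9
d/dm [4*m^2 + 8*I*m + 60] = 8*m + 8*I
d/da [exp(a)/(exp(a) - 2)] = -2*exp(a)/(exp(2*a) - 4*exp(a) + 4)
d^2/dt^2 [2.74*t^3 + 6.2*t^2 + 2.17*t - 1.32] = 16.44*t + 12.4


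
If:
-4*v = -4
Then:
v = 1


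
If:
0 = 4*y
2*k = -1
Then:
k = -1/2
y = 0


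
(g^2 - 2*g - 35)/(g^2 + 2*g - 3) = (g^2 - 2*g - 35)/(g^2 + 2*g - 3)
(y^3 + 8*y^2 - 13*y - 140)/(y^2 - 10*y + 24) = (y^2 + 12*y + 35)/(y - 6)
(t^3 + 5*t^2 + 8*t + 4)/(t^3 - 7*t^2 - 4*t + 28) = (t^2 + 3*t + 2)/(t^2 - 9*t + 14)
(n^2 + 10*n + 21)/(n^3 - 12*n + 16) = (n^2 + 10*n + 21)/(n^3 - 12*n + 16)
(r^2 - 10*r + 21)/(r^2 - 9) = (r - 7)/(r + 3)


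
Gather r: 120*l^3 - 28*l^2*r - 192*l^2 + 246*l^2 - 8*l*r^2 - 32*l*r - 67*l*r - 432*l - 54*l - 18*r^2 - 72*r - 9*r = 120*l^3 + 54*l^2 - 486*l + r^2*(-8*l - 18) + r*(-28*l^2 - 99*l - 81)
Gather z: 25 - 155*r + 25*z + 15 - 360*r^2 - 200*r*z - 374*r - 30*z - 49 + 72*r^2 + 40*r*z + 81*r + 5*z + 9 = -288*r^2 - 160*r*z - 448*r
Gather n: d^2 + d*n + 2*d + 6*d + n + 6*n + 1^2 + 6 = d^2 + 8*d + n*(d + 7) + 7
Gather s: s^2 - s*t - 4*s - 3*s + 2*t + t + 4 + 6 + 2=s^2 + s*(-t - 7) + 3*t + 12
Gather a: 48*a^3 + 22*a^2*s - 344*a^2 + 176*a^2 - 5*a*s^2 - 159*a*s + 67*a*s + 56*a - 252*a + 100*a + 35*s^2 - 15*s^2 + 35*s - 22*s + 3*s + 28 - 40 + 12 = 48*a^3 + a^2*(22*s - 168) + a*(-5*s^2 - 92*s - 96) + 20*s^2 + 16*s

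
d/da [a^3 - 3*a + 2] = 3*a^2 - 3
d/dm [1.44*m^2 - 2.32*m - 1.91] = 2.88*m - 2.32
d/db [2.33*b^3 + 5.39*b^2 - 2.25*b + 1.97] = 6.99*b^2 + 10.78*b - 2.25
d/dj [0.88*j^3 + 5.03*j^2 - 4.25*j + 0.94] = 2.64*j^2 + 10.06*j - 4.25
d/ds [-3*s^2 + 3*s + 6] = 3 - 6*s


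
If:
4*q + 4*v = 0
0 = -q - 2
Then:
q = -2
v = 2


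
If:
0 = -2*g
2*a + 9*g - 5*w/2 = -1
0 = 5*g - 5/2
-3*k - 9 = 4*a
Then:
No Solution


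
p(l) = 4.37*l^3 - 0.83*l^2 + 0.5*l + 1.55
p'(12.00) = 1868.42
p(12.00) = 7439.39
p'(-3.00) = 123.47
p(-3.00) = -125.41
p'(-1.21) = 21.70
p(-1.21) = -8.01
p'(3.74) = 177.67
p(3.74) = 220.42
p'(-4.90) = 323.41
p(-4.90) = -534.95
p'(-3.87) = 203.27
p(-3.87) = -266.10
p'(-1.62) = 37.60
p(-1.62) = -20.02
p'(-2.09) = 61.24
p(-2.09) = -43.02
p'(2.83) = 100.80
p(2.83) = 95.36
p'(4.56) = 265.53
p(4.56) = 400.93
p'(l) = 13.11*l^2 - 1.66*l + 0.5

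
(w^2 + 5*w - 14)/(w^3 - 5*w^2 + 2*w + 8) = (w + 7)/(w^2 - 3*w - 4)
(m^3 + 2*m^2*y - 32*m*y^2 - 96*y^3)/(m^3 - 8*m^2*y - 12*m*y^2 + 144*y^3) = (-m - 4*y)/(-m + 6*y)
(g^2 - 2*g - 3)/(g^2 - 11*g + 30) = (g^2 - 2*g - 3)/(g^2 - 11*g + 30)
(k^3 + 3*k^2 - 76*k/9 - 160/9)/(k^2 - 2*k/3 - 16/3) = (3*k^2 + 17*k + 20)/(3*(k + 2))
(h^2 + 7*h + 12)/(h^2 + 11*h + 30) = (h^2 + 7*h + 12)/(h^2 + 11*h + 30)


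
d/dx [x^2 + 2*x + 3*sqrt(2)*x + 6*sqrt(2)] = 2*x + 2 + 3*sqrt(2)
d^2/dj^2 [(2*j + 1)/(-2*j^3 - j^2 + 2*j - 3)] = 2*(-4*(2*j + 1)*(3*j^2 + j - 1)^2 + (12*j^2 + 4*j + (2*j + 1)*(6*j + 1) - 4)*(2*j^3 + j^2 - 2*j + 3))/(2*j^3 + j^2 - 2*j + 3)^3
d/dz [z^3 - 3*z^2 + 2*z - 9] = 3*z^2 - 6*z + 2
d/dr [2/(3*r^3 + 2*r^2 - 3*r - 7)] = 2*(-9*r^2 - 4*r + 3)/(3*r^3 + 2*r^2 - 3*r - 7)^2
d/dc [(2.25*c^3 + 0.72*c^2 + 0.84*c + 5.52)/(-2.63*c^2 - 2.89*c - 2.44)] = (-5.9175*c^4 - 13.005*c^3 - 16.3416*c^2 + 25.5216*c + 13.9032)/(6.9169*c^4 + 15.2014*c^3 + 21.1865*c^2 + 14.1032*c + 5.9536)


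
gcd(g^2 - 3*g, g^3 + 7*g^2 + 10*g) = g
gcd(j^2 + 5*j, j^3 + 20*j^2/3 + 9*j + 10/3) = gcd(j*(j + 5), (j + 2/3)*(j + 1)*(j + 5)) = j + 5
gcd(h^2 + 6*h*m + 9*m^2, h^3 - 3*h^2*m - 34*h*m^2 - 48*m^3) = h + 3*m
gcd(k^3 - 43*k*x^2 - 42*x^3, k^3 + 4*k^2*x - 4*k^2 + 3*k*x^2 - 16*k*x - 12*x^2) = k + x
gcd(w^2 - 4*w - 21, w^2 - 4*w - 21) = w^2 - 4*w - 21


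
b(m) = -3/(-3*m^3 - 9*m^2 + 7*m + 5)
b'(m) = -3*(9*m^2 + 18*m - 7)/(-3*m^3 - 9*m^2 + 7*m + 5)^2 = 3*(-9*m^2 - 18*m + 7)/(3*m^3 + 9*m^2 - 7*m - 5)^2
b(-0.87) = 0.51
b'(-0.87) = 1.35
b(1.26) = 0.46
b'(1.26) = -2.15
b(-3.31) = 0.38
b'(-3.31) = -1.51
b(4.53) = 0.01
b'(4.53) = -0.00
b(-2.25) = 0.14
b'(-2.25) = 0.01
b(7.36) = 0.00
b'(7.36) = -0.00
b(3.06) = 0.02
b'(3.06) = -0.02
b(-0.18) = -0.87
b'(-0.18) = 2.48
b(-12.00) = 0.00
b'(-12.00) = 0.00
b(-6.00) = -0.01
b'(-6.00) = -0.00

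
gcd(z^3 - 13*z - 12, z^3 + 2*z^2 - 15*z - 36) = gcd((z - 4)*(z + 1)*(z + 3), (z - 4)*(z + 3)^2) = z^2 - z - 12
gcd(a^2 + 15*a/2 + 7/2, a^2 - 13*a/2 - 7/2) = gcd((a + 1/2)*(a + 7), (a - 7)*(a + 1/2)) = a + 1/2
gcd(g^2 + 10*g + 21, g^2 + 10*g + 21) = g^2 + 10*g + 21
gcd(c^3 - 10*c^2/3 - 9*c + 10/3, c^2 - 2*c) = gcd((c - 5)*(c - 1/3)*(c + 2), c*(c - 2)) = 1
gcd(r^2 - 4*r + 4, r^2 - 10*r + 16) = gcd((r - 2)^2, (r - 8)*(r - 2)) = r - 2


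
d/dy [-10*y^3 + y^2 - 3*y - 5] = -30*y^2 + 2*y - 3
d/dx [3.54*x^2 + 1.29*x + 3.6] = 7.08*x + 1.29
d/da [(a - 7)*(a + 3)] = 2*a - 4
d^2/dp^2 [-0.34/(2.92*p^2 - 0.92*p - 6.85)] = (-5.797952*p^2 + 1.826752*p + 0.34*(5.84*p - 0.92)*(11.68*p - 1.84) + 13.60136)/(-2.92*p^2 + 0.92*p + 6.85)^3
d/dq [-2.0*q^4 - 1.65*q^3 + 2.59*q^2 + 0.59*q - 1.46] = -8.0*q^3 - 4.95*q^2 + 5.18*q + 0.59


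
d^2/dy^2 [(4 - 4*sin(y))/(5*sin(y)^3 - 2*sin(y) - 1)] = 4*(-100*sin(y)^7 + 225*sin(y)^6 + 110*sin(y)^5 - 385*sin(y)^4 + 65*sin(y)^3 + 126*sin(y)^2 - 33*sin(y) - 12)/(-5*sin(y)^3 + 2*sin(y) + 1)^3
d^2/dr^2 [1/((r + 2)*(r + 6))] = 2*((r + 2)^2 + (r + 2)*(r + 6) + (r + 6)^2)/((r + 2)^3*(r + 6)^3)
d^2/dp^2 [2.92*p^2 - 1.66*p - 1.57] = 5.84000000000000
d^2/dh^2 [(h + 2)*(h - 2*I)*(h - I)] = 6*h + 4 - 6*I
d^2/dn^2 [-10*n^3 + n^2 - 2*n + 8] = 2 - 60*n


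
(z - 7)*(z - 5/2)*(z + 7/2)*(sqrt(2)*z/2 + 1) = sqrt(2)*z^4/2 - 3*sqrt(2)*z^3 + z^3 - 63*sqrt(2)*z^2/8 - 6*z^2 - 63*z/4 + 245*sqrt(2)*z/8 + 245/4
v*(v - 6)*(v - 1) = v^3 - 7*v^2 + 6*v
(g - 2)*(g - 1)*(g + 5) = g^3 + 2*g^2 - 13*g + 10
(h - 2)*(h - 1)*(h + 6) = h^3 + 3*h^2 - 16*h + 12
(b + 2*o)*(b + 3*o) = b^2 + 5*b*o + 6*o^2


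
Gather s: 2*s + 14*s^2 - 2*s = 14*s^2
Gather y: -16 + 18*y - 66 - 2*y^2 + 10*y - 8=-2*y^2 + 28*y - 90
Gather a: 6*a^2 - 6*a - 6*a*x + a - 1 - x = 6*a^2 + a*(-6*x - 5) - x - 1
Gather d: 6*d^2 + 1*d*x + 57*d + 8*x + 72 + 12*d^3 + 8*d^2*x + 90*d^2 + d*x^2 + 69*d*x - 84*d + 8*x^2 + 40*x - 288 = 12*d^3 + d^2*(8*x + 96) + d*(x^2 + 70*x - 27) + 8*x^2 + 48*x - 216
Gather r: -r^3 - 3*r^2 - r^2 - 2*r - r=-r^3 - 4*r^2 - 3*r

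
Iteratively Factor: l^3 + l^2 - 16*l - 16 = (l + 1)*(l^2 - 16) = (l - 4)*(l + 1)*(l + 4)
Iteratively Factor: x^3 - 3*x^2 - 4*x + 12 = (x - 3)*(x^2 - 4) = (x - 3)*(x + 2)*(x - 2)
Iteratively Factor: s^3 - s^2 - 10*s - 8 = (s + 1)*(s^2 - 2*s - 8) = (s + 1)*(s + 2)*(s - 4)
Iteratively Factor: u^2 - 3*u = (u - 3)*(u)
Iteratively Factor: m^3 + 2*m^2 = (m)*(m^2 + 2*m) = m^2*(m + 2)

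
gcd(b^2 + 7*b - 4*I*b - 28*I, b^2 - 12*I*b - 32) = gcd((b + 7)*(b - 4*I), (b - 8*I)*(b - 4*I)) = b - 4*I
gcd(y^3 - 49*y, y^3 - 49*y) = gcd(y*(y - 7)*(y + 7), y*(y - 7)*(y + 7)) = y^3 - 49*y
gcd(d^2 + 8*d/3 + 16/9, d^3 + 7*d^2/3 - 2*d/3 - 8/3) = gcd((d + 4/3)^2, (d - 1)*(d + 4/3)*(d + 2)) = d + 4/3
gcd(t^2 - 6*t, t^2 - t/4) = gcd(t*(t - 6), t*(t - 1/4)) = t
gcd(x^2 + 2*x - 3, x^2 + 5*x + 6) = x + 3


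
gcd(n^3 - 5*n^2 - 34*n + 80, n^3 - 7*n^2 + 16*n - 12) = n - 2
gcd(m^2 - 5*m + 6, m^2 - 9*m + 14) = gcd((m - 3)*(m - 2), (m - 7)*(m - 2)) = m - 2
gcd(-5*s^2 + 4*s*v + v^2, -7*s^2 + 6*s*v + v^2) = s - v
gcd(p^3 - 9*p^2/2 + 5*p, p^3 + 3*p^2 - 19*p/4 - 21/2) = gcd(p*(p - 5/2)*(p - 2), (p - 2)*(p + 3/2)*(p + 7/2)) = p - 2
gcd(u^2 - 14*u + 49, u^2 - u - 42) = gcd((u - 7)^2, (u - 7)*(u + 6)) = u - 7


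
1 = 1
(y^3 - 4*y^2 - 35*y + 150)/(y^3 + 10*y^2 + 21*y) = (y^3 - 4*y^2 - 35*y + 150)/(y*(y^2 + 10*y + 21))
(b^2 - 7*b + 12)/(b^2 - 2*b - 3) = (b - 4)/(b + 1)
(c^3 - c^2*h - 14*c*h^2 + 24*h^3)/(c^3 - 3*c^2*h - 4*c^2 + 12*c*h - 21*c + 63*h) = (c^2 + 2*c*h - 8*h^2)/(c^2 - 4*c - 21)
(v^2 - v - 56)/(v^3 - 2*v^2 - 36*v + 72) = (v^2 - v - 56)/(v^3 - 2*v^2 - 36*v + 72)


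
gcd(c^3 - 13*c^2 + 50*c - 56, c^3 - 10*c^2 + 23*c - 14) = c^2 - 9*c + 14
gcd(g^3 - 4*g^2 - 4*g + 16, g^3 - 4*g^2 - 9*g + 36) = g - 4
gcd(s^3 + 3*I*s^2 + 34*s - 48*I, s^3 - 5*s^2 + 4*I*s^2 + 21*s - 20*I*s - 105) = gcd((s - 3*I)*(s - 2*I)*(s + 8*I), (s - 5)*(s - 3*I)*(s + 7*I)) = s - 3*I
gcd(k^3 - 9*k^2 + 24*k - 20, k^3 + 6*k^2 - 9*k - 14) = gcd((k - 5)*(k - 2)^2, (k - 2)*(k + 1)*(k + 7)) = k - 2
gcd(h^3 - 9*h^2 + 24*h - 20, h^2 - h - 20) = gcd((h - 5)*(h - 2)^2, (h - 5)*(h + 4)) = h - 5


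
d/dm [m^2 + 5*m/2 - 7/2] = 2*m + 5/2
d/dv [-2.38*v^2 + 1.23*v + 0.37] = 1.23 - 4.76*v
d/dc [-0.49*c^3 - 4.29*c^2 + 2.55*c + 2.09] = -1.47*c^2 - 8.58*c + 2.55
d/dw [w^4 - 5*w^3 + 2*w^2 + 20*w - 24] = 4*w^3 - 15*w^2 + 4*w + 20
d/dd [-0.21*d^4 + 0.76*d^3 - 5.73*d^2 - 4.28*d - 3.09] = -0.84*d^3 + 2.28*d^2 - 11.46*d - 4.28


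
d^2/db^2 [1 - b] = 0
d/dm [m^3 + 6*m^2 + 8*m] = 3*m^2 + 12*m + 8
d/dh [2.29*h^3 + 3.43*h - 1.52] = 6.87*h^2 + 3.43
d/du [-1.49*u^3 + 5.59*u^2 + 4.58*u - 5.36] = -4.47*u^2 + 11.18*u + 4.58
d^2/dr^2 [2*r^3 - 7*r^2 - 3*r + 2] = 12*r - 14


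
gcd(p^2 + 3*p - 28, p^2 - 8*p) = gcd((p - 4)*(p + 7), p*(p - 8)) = 1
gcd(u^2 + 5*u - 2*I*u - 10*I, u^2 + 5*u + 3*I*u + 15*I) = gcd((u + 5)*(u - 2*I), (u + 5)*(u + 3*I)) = u + 5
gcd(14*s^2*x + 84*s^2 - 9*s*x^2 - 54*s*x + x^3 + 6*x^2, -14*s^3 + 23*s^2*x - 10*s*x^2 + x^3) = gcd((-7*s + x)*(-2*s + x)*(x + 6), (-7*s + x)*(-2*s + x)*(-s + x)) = 14*s^2 - 9*s*x + x^2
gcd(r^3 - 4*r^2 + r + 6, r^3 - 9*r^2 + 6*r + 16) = r^2 - r - 2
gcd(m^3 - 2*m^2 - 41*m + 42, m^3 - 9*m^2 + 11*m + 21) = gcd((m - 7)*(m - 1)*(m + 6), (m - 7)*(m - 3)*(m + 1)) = m - 7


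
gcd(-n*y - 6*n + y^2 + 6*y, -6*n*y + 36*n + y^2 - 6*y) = 1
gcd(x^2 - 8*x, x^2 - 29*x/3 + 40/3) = x - 8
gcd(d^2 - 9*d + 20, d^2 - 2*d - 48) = 1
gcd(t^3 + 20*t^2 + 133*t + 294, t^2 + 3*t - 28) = t + 7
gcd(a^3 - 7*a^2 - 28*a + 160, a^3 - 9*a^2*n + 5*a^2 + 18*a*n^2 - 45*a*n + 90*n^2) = a + 5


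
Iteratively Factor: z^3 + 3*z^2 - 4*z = (z - 1)*(z^2 + 4*z) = (z - 1)*(z + 4)*(z)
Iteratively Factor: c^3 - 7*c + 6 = (c + 3)*(c^2 - 3*c + 2) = (c - 1)*(c + 3)*(c - 2)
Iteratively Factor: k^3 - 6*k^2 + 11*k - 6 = (k - 3)*(k^2 - 3*k + 2) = (k - 3)*(k - 1)*(k - 2)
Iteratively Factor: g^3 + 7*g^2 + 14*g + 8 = (g + 1)*(g^2 + 6*g + 8) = (g + 1)*(g + 2)*(g + 4)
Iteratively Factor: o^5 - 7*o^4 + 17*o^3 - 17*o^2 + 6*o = (o - 3)*(o^4 - 4*o^3 + 5*o^2 - 2*o) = (o - 3)*(o - 1)*(o^3 - 3*o^2 + 2*o) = o*(o - 3)*(o - 1)*(o^2 - 3*o + 2) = o*(o - 3)*(o - 2)*(o - 1)*(o - 1)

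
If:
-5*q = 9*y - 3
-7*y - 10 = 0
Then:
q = 111/35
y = -10/7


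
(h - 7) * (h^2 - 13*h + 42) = h^3 - 20*h^2 + 133*h - 294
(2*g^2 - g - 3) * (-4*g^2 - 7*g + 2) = -8*g^4 - 10*g^3 + 23*g^2 + 19*g - 6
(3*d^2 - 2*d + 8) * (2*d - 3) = 6*d^3 - 13*d^2 + 22*d - 24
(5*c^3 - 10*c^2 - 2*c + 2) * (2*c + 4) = 10*c^4 - 44*c^2 - 4*c + 8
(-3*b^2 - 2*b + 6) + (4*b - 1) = -3*b^2 + 2*b + 5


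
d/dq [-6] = 0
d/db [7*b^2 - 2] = 14*b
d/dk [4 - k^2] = -2*k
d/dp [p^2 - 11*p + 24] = 2*p - 11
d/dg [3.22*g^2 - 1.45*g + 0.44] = 6.44*g - 1.45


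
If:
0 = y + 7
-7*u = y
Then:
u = 1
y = -7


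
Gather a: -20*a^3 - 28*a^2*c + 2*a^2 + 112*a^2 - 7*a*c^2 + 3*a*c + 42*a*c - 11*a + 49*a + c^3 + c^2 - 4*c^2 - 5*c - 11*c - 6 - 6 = -20*a^3 + a^2*(114 - 28*c) + a*(-7*c^2 + 45*c + 38) + c^3 - 3*c^2 - 16*c - 12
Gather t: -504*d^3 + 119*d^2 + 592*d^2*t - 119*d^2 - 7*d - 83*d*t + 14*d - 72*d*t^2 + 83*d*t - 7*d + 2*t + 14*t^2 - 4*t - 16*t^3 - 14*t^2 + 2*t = -504*d^3 + 592*d^2*t - 72*d*t^2 - 16*t^3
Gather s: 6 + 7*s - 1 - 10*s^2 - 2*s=-10*s^2 + 5*s + 5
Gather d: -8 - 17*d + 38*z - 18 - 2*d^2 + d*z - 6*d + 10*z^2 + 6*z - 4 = -2*d^2 + d*(z - 23) + 10*z^2 + 44*z - 30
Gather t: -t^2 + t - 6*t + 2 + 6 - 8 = -t^2 - 5*t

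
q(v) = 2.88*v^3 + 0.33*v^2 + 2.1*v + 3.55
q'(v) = 8.64*v^2 + 0.66*v + 2.1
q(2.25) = 42.75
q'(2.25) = 47.32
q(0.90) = 7.81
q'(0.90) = 9.69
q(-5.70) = -531.05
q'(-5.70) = 279.05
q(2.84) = 78.15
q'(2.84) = 73.66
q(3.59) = 148.59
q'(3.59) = 115.82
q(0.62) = 5.67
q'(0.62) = 5.83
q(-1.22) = -3.75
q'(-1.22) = 14.15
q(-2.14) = -27.66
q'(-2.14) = 40.26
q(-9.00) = -2088.14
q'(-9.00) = 696.00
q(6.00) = 650.11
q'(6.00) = 317.10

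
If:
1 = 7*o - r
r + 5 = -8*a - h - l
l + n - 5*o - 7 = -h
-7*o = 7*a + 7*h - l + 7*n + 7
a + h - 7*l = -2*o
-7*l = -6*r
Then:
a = -23200/2891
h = 134654/2891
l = 2406/413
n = -115159/2891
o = 460/413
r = 401/59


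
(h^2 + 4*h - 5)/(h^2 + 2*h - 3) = (h + 5)/(h + 3)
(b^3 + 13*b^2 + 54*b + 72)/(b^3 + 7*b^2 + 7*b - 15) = (b^2 + 10*b + 24)/(b^2 + 4*b - 5)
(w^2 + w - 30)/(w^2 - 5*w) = (w + 6)/w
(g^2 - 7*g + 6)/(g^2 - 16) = (g^2 - 7*g + 6)/(g^2 - 16)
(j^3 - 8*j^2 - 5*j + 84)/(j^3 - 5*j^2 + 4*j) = (j^2 - 4*j - 21)/(j*(j - 1))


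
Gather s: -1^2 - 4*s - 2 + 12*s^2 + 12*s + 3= 12*s^2 + 8*s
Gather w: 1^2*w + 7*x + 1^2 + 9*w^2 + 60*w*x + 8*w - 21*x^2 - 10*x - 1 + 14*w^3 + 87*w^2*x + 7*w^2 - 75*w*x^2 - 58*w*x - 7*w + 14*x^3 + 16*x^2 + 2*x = 14*w^3 + w^2*(87*x + 16) + w*(-75*x^2 + 2*x + 2) + 14*x^3 - 5*x^2 - x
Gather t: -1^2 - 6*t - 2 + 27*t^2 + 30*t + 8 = 27*t^2 + 24*t + 5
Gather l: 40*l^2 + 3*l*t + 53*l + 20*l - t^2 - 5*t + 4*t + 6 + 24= 40*l^2 + l*(3*t + 73) - t^2 - t + 30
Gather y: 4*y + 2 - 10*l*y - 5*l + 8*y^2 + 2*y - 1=-5*l + 8*y^2 + y*(6 - 10*l) + 1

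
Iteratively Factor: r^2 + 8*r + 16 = (r + 4)*(r + 4)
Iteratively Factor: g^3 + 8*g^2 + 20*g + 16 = (g + 4)*(g^2 + 4*g + 4) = (g + 2)*(g + 4)*(g + 2)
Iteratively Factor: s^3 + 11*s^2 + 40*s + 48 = (s + 4)*(s^2 + 7*s + 12) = (s + 3)*(s + 4)*(s + 4)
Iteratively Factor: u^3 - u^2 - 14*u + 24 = (u - 3)*(u^2 + 2*u - 8) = (u - 3)*(u + 4)*(u - 2)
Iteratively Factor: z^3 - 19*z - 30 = (z + 2)*(z^2 - 2*z - 15) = (z + 2)*(z + 3)*(z - 5)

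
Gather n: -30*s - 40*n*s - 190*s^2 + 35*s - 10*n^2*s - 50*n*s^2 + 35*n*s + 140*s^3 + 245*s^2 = -10*n^2*s + n*(-50*s^2 - 5*s) + 140*s^3 + 55*s^2 + 5*s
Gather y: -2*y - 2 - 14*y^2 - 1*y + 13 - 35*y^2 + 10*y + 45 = -49*y^2 + 7*y + 56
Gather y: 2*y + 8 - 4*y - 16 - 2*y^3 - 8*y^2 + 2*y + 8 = -2*y^3 - 8*y^2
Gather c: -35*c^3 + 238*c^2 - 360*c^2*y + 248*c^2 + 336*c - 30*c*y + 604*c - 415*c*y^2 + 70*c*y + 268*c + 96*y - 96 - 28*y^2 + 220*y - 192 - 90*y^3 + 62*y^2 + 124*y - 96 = -35*c^3 + c^2*(486 - 360*y) + c*(-415*y^2 + 40*y + 1208) - 90*y^3 + 34*y^2 + 440*y - 384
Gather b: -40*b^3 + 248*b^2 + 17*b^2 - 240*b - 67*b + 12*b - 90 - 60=-40*b^3 + 265*b^2 - 295*b - 150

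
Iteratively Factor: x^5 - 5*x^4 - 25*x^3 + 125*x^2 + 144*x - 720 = (x - 4)*(x^4 - x^3 - 29*x^2 + 9*x + 180) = (x - 4)*(x + 3)*(x^3 - 4*x^2 - 17*x + 60) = (x - 4)*(x + 3)*(x + 4)*(x^2 - 8*x + 15) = (x - 5)*(x - 4)*(x + 3)*(x + 4)*(x - 3)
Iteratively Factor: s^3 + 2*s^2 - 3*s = (s)*(s^2 + 2*s - 3) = s*(s + 3)*(s - 1)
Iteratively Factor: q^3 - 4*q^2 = (q - 4)*(q^2) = q*(q - 4)*(q)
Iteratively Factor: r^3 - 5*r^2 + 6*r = (r - 3)*(r^2 - 2*r) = r*(r - 3)*(r - 2)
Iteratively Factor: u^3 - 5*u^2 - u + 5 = (u + 1)*(u^2 - 6*u + 5) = (u - 1)*(u + 1)*(u - 5)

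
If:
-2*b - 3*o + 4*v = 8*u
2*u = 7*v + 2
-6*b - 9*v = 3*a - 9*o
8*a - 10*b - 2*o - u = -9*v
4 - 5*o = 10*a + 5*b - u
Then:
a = 1010/2443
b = 194/2443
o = -324/2443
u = -46/349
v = -790/2443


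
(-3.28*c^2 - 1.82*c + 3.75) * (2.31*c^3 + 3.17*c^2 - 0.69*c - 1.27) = -7.5768*c^5 - 14.6018*c^4 + 5.1563*c^3 + 17.3089*c^2 - 0.2761*c - 4.7625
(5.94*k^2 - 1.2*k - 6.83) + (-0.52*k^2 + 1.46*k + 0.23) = 5.42*k^2 + 0.26*k - 6.6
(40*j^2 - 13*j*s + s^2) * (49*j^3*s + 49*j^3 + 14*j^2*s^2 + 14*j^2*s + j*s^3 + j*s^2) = 1960*j^5*s + 1960*j^5 - 77*j^4*s^2 - 77*j^4*s - 93*j^3*s^3 - 93*j^3*s^2 + j^2*s^4 + j^2*s^3 + j*s^5 + j*s^4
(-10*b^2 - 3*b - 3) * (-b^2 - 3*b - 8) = 10*b^4 + 33*b^3 + 92*b^2 + 33*b + 24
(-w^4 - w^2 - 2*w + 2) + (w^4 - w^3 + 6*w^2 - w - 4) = -w^3 + 5*w^2 - 3*w - 2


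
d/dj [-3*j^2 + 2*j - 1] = 2 - 6*j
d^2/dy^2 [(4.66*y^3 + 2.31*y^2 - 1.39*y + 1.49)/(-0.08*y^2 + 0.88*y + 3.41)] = (2.77555756156289e-17*y^5 - 10.06736*y^3 - 87.740592*y^2 - 322.217148*y - 65.184702)/(0.000512*y^6 - 0.016896*y^5 + 0.120384*y^4 + 0.758912*y^3 - 5.131368*y^2 - 30.698184*y - 39.651821)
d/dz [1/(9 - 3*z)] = 1/(3*(z - 3)^2)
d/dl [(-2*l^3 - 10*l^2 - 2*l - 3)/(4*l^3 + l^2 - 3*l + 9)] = (38*l^4 + 28*l^3 + 14*l^2 - 174*l - 27)/(16*l^6 + 8*l^5 - 23*l^4 + 66*l^3 + 27*l^2 - 54*l + 81)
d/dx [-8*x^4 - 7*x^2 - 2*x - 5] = -32*x^3 - 14*x - 2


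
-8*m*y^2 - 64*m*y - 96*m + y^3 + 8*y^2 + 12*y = (-8*m + y)*(y + 2)*(y + 6)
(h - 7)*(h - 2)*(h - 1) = h^3 - 10*h^2 + 23*h - 14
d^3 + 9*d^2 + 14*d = d*(d + 2)*(d + 7)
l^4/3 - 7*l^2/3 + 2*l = l*(l/3 + 1)*(l - 2)*(l - 1)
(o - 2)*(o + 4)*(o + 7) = o^3 + 9*o^2 + 6*o - 56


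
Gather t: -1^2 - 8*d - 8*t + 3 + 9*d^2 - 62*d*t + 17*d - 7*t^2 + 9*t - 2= 9*d^2 + 9*d - 7*t^2 + t*(1 - 62*d)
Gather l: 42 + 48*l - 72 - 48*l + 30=0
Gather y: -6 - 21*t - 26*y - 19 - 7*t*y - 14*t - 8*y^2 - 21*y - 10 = -35*t - 8*y^2 + y*(-7*t - 47) - 35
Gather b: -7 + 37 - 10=20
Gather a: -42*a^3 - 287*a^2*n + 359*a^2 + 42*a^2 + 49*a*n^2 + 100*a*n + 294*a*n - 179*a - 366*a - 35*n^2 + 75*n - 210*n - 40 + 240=-42*a^3 + a^2*(401 - 287*n) + a*(49*n^2 + 394*n - 545) - 35*n^2 - 135*n + 200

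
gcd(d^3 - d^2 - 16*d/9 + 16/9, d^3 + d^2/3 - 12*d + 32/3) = d - 1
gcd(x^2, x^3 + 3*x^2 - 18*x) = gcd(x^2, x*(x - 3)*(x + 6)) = x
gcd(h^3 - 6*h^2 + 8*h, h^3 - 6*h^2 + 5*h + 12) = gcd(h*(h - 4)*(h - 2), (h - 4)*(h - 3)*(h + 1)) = h - 4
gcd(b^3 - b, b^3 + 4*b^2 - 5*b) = b^2 - b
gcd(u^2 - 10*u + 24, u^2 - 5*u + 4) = u - 4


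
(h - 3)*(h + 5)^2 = h^3 + 7*h^2 - 5*h - 75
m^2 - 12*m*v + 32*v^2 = (m - 8*v)*(m - 4*v)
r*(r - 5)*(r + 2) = r^3 - 3*r^2 - 10*r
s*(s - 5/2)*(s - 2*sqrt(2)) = s^3 - 2*sqrt(2)*s^2 - 5*s^2/2 + 5*sqrt(2)*s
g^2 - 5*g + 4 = (g - 4)*(g - 1)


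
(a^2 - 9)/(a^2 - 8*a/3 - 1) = 3*(a + 3)/(3*a + 1)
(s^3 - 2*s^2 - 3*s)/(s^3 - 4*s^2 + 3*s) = (s + 1)/(s - 1)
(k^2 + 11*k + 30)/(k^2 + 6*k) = (k + 5)/k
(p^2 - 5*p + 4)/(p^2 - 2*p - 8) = (p - 1)/(p + 2)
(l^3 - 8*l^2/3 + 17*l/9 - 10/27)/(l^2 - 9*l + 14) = (27*l^3 - 72*l^2 + 51*l - 10)/(27*(l^2 - 9*l + 14))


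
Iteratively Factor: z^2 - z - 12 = (z + 3)*(z - 4)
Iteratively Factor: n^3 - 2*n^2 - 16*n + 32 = (n - 4)*(n^2 + 2*n - 8) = (n - 4)*(n + 4)*(n - 2)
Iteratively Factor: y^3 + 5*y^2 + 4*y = (y + 4)*(y^2 + y) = y*(y + 4)*(y + 1)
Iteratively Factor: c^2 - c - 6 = (c - 3)*(c + 2)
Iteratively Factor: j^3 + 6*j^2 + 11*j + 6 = (j + 2)*(j^2 + 4*j + 3) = (j + 1)*(j + 2)*(j + 3)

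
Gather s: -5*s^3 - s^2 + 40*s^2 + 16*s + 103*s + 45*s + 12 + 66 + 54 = -5*s^3 + 39*s^2 + 164*s + 132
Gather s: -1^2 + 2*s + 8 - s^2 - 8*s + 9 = -s^2 - 6*s + 16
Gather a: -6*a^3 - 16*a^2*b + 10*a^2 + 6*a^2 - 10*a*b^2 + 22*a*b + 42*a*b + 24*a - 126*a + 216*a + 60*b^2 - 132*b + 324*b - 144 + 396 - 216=-6*a^3 + a^2*(16 - 16*b) + a*(-10*b^2 + 64*b + 114) + 60*b^2 + 192*b + 36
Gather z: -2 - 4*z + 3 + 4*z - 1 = 0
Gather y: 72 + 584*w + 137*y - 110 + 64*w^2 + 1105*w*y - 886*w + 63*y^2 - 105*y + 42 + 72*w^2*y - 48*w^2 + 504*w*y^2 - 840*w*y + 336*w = 16*w^2 + 34*w + y^2*(504*w + 63) + y*(72*w^2 + 265*w + 32) + 4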